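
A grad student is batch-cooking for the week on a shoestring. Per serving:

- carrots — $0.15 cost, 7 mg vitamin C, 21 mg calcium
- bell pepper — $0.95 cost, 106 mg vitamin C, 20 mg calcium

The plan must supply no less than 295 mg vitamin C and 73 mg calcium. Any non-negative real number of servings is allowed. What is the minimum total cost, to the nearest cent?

$2.72

carrots only: max(295/7, 73/21) = 42.14 servings → $6.32.
bell pepper only: max(295/106, 73/20) = 3.65 servings → $3.47.
carrots + bell pepper with both tight: 0.8811 servings and 2.725 servings → $2.72.
The minimum over all feasible corners is $2.72.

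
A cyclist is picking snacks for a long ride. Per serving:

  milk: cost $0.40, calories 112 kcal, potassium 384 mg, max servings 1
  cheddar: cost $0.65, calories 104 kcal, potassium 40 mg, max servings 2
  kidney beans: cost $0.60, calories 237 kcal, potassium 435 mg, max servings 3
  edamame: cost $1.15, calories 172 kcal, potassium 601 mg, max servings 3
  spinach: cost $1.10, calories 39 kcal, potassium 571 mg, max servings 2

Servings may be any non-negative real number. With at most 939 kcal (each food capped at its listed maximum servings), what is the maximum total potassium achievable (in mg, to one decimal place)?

Potassium per kcal: spinach 14.64, edamame 3.494, milk 3.429, kidney beans 1.835, cheddar 0.3846.
Take 2 servings of spinach: uses 78 kcal, +1142.0 mg potassium (running total 1142.0 mg).
Take 3 servings of edamame: uses 516 kcal, +1803.0 mg potassium (running total 2945.0 mg).
Take 1 serving of milk: uses 112 kcal, +384.0 mg potassium (running total 3329.0 mg).
Take 0.9831 servings of kidney beans: uses 233 kcal, +427.7 mg potassium (running total 3756.7 mg).
Filling greedily by potassium-per-kcal is optimal for one linear limit, giving 3756.7 mg.

3756.7 mg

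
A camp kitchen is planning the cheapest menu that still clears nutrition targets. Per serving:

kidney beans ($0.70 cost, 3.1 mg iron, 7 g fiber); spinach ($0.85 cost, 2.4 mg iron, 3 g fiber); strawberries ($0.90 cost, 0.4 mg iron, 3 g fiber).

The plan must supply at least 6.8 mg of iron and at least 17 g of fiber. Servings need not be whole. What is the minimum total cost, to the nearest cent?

$1.70

With two linear requirements the optimum uses one or two foods; enumerate the corners.
kidney beans only: max(6.8/3.1, 17/7) = 2.429 servings → $1.70.
spinach only: max(6.8/2.4, 17/3) = 5.667 servings → $4.82.
strawberries only: max(6.8/0.4, 17/3) = 17 servings → $15.30.
kidney beans + spinach: intersection lies outside the first quadrant.
kidney beans + strawberries with both tight: 2.092 servings and 0.7846 servings → $2.17.
spinach + strawberries with both tight: 2.267 servings and 3.4 servings → $4.99.
The minimum over all feasible corners is $1.70.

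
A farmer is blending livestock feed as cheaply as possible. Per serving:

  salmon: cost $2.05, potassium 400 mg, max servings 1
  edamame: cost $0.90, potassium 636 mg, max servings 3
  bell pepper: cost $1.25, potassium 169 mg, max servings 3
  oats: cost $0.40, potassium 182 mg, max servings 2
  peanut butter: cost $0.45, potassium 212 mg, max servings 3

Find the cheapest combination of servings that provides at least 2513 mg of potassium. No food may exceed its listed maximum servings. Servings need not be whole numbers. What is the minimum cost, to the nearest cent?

Cost per mg of potassium: edamame $0.0014, peanut butter $0.0021, oats $0.0022, salmon $0.0051, bell pepper $0.0074.
Take 3 servings of edamame: +1908.0 mg potassium for $2.70 (total $2.70, still need 605.0 mg).
Take 2.854 servings of peanut butter: +605.0 mg potassium for $1.28 (total $3.98, still need 0.0 mg).
Filling from the cheapest source first is optimal under one linear minimum: $3.98.

$3.98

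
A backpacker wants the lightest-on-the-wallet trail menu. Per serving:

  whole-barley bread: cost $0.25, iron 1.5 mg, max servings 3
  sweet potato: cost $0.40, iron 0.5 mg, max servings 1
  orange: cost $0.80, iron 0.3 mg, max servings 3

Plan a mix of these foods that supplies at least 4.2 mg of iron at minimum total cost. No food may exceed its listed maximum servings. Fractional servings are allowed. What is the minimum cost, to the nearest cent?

$0.70

Cost per mg of iron: whole-barley bread $0.1667, sweet potato $0.8000, orange $2.6667.
Take 2.8 servings of whole-barley bread: +4.2 mg iron for $0.70 (total $0.70, still need 0.0 mg).
Greedy by cheapest-per-mg is optimal for a single linear constraint, so the minimum cost is $0.70.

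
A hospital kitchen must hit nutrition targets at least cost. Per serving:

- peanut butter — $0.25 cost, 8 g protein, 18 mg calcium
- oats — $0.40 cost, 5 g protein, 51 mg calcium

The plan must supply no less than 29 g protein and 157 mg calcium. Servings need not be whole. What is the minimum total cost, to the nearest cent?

$1.47

With two linear requirements the optimum uses one or two foods; enumerate the corners.
peanut butter only: max(29/8, 157/18) = 8.722 servings → $2.18.
oats only: max(29/5, 157/51) = 5.8 servings → $2.32.
peanut butter + oats with both tight: 2.182 servings and 2.308 servings → $1.47.
Cheapest feasible corner: $1.47.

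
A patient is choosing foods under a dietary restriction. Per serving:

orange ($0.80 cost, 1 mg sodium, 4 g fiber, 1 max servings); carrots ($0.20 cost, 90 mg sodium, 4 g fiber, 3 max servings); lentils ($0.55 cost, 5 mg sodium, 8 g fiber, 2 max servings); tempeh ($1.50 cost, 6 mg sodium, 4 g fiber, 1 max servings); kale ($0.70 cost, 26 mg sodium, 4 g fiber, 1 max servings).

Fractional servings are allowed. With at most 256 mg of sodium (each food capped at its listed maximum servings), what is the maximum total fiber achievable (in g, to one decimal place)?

Fiber per mg sodium: orange 4, lentils 1.6, tempeh 0.6667, kale 0.1538, carrots 0.04444.
Take 1 serving of orange: uses 1 mg sodium, +4.0 g fiber (running total 4.0 g).
Take 2 servings of lentils: uses 10 mg sodium, +16.0 g fiber (running total 20.0 g).
Take 1 serving of tempeh: uses 6 mg sodium, +4.0 g fiber (running total 24.0 g).
Take 1 serving of kale: uses 26 mg sodium, +4.0 g fiber (running total 28.0 g).
Take 2.367 servings of carrots: uses 213 mg sodium, +9.5 g fiber (running total 37.5 g).
Filling greedily by fiber-per-mg sodium is optimal for one linear limit, giving 37.5 g.

37.5 g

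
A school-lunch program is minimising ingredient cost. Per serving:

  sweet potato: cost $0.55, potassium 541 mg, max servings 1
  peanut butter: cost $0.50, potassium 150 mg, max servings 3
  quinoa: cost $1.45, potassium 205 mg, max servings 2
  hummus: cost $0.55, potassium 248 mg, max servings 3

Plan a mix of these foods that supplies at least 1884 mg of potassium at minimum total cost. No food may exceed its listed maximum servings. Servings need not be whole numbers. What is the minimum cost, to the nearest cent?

$4.75

Cost per mg of potassium: sweet potato $0.0010, hummus $0.0022, peanut butter $0.0033, quinoa $0.0071.
Take 1 serving of sweet potato: +541.0 mg potassium for $0.55 (total $0.55, still need 1343.0 mg).
Take 3 servings of hummus: +744.0 mg potassium for $1.65 (total $2.20, still need 599.0 mg).
Take 3 servings of peanut butter: +450.0 mg potassium for $1.50 (total $3.70, still need 149.0 mg).
Take 0.7268 servings of quinoa: +149.0 mg potassium for $1.05 (total $4.75, still need 0.0 mg).
Filling from the cheapest source first is optimal under one linear minimum: $4.75.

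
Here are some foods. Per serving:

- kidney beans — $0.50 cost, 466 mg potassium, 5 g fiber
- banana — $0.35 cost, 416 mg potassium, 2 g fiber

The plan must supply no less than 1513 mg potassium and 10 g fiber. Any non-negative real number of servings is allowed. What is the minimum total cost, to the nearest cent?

$1.38

kidney beans only: max(1513/466, 10/5) = 3.247 servings → $1.62.
banana only: max(1513/416, 10/2) = 5 servings → $1.75.
kidney beans + banana with both tight: 0.9878 servings and 2.53 servings → $1.38.
The minimum over all feasible corners is $1.38.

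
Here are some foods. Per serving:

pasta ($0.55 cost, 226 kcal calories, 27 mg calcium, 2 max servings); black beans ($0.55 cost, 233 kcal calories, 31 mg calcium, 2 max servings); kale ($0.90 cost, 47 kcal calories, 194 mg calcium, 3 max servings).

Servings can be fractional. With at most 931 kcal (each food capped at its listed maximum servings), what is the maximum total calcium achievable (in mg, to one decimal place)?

682.7 mg

Calcium per kcal: kale 4.128, black beans 0.133, pasta 0.1195.
Take 3 servings of kale: uses 141 kcal, +582.0 mg calcium (running total 582.0 mg).
Take 2 servings of black beans: uses 466 kcal, +62.0 mg calcium (running total 644.0 mg).
Take 1.434 servings of pasta: uses 324 kcal, +38.7 mg calcium (running total 682.7 mg).
Filling greedily by calcium-per-kcal is optimal for one linear limit, giving 682.7 mg.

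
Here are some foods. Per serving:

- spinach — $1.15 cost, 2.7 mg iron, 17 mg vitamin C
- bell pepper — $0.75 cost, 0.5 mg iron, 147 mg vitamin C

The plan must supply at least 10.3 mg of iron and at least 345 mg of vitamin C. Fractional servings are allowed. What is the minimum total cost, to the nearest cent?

$5.43

The cheapest plan sits at a corner of the feasible region — with two constraints it uses at most two foods.
spinach only: max(10.3/2.7, 345/17) = 20.29 servings → $23.34.
bell pepper only: max(10.3/0.5, 345/147) = 20.6 servings → $15.45.
spinach + bell pepper with both tight: 3.454 servings and 1.947 servings → $5.43.
Cheapest feasible corner: $5.43.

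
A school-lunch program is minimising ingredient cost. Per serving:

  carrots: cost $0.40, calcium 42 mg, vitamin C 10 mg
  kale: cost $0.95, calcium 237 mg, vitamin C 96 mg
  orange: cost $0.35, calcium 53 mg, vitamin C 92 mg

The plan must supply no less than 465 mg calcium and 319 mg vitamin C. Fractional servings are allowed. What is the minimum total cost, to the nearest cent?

At the optimum either one food covers both requirements or two foods hit both targets exactly; no other combination can be cheaper.
carrots only: max(465/42, 319/10) = 31.9 servings → $12.76.
kale only: max(465/237, 319/96) = 3.323 servings → $3.16.
orange only: max(465/53, 319/92) = 8.774 servings → $3.07.
carrots + kale: the both-tight solution has a negative serving — not a feasible corner.
carrots + orange with both tight: 7.76 servings and 2.624 servings → $4.02.
kale + orange with both tight: 1.548 servings and 1.852 servings → $2.12.
So the least-cost plan costs $2.12.

$2.12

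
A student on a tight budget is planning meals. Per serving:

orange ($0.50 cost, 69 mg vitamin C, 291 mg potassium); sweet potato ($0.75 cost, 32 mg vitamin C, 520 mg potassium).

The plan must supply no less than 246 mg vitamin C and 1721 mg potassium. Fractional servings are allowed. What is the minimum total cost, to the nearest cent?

With two linear requirements the optimum uses one or two foods; enumerate the corners.
orange only: max(246/69, 1721/291) = 5.914 servings → $2.96.
sweet potato only: max(246/32, 1721/520) = 7.688 servings → $5.77.
orange + sweet potato with both tight: 2.742 servings and 1.775 servings → $2.70.
So the least-cost plan costs $2.70.

$2.70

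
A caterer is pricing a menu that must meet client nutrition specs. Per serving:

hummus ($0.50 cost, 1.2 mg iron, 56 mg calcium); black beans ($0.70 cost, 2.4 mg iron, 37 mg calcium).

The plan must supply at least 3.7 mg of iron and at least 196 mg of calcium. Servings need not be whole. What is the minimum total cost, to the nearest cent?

$1.75

The cheapest plan sits at a corner of the feasible region — with two constraints it uses at most two foods.
hummus only: max(3.7/1.2, 196/56) = 3.5 servings → $1.75.
black beans only: max(3.7/2.4, 196/37) = 5.297 servings → $3.71.
hummus + black beans with both targets exact would need a negative amount; discard.
The minimum over all feasible corners is $1.75.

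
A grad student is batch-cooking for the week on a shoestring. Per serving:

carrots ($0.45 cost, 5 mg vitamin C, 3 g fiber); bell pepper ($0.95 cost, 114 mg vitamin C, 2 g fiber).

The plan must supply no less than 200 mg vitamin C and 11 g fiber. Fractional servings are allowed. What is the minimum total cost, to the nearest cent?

$2.72

For a min-cost LP with two ≥-constraints, a basic feasible solution has at most two positive variables.
carrots only: max(200/5, 11/3) = 40 servings → $18.00.
bell pepper only: max(200/114, 11/2) = 5.5 servings → $5.22.
carrots + bell pepper with both tight: 2.572 servings and 1.642 servings → $2.72.
So the least-cost plan costs $2.72.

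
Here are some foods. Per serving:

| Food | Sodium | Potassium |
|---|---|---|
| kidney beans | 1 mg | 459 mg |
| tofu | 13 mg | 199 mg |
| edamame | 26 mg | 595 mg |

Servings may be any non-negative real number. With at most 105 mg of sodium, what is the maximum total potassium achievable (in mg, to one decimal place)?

48195.0 mg

Potassium per mg sodium: kidney beans 459, edamame 22.88, tofu 15.31.
With no serving limits, spend the whole sodium allowance on kidney beans: 105 mg / 1 mg × 459 mg = 48195.0 mg.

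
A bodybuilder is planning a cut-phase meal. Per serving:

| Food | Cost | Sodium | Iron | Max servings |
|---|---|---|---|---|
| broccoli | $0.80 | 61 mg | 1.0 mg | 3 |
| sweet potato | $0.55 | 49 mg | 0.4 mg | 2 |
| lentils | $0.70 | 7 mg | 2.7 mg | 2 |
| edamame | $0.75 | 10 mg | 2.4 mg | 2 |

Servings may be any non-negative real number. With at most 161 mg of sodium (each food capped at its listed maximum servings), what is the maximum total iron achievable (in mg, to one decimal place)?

12.3 mg

Iron per mg sodium: lentils 0.3857, edamame 0.24, broccoli 0.01639, sweet potato 0.008163.
Take 2 servings of lentils: uses 14 mg sodium, +5.4 mg iron (running total 5.4 mg).
Take 2 servings of edamame: uses 20 mg sodium, +4.8 mg iron (running total 10.2 mg).
Take 2.082 servings of broccoli: uses 127 mg sodium, +2.1 mg iron (running total 12.3 mg).
Greedy by best ratio exhausts the sodium allowance optimally: 12.3 mg.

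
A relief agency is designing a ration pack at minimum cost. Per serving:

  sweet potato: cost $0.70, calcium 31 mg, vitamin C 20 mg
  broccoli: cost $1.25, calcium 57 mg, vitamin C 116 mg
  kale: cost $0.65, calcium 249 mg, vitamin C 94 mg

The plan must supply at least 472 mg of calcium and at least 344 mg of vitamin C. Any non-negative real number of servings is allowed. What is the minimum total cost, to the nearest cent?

sweet potato only: max(472/31, 344/20) = 17.2 servings → $12.04.
broccoli only: max(472/57, 344/116) = 8.281 servings → $10.35.
kale only: max(472/249, 344/94) = 3.66 servings → $2.38.
sweet potato + broccoli with both tight: 14.31 servings and 0.4984 servings → $10.64.
sweet potato + kale with both targets exact would need a negative amount; discard.
broccoli + kale with both tight: 1.755 servings and 1.494 servings → $3.16.
Cheapest feasible corner: $2.38.

$2.38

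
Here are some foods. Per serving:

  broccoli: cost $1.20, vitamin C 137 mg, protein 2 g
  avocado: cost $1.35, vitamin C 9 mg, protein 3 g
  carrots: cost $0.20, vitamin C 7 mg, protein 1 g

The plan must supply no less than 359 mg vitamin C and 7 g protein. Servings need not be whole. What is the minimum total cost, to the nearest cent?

$3.42

broccoli only: max(359/137, 7/2) = 3.5 servings → $4.20.
avocado only: max(359/9, 7/3) = 39.89 servings → $53.85.
carrots only: max(359/7, 7/1) = 51.29 servings → $10.26.
broccoli + avocado with both tight: 2.58 servings and 0.6132 servings → $3.92.
broccoli + carrots with both tight: 2.52 servings and 1.959 servings → $3.42.
avocado + carrots: intersection lies outside the first quadrant.
So the least-cost plan costs $3.42.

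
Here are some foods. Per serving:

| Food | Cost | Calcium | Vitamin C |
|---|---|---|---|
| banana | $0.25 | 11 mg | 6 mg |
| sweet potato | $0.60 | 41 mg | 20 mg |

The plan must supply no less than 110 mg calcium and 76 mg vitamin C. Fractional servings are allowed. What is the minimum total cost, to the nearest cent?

$2.28

A basic optimal solution has at most two foods positive. Try each food alone and each pair with both targets met exactly.
banana only: max(110/11, 76/6) = 12.67 servings → $3.17.
sweet potato only: max(110/41, 76/20) = 3.8 servings → $2.28.
banana + sweet potato with both targets exact would need a negative amount; discard.
So the least-cost plan costs $2.28.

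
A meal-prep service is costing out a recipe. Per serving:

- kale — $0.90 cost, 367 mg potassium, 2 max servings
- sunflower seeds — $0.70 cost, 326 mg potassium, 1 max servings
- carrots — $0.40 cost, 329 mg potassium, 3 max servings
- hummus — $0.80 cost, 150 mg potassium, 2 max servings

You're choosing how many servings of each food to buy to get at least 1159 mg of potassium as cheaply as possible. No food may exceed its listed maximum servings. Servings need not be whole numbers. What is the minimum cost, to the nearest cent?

Cost per mg of potassium: carrots $0.0012, sunflower seeds $0.0021, kale $0.0025, hummus $0.0053.
Take 3 servings of carrots: +987.0 mg potassium for $1.20 (total $1.20, still need 172.0 mg).
Take 0.5276 servings of sunflower seeds: +172.0 mg potassium for $0.37 (total $1.57, still need 0.0 mg).
Filling from the cheapest source first is optimal under one linear minimum: $1.57.

$1.57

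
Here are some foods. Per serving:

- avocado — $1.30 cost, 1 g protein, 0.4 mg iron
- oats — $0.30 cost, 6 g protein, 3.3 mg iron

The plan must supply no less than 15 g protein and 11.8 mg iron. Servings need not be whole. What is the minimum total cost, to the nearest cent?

$1.07

Minimising a linear cost over {protein ≥ 15, iron ≥ 11.8, servings ≥ 0} — the optimum is at a vertex, using one or two foods.
avocado only: max(15/1, 11.8/0.4) = 29.5 servings → $38.35.
oats only: max(15/6, 11.8/3.3) = 3.576 servings → $1.07.
avocado + oats: intersection lies outside the first quadrant.
The minimum over all feasible corners is $1.07.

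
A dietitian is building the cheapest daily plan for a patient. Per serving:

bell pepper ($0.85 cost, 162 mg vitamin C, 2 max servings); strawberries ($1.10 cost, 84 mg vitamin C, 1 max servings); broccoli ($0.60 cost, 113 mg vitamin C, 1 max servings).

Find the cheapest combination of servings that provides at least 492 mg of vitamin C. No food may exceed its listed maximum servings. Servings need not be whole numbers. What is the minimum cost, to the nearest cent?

$3.02

Cost per mg of vitamin C: bell pepper $0.0052, broccoli $0.0053, strawberries $0.0131.
Take 2 servings of bell pepper: +324.0 mg vitamin C for $1.70 (total $1.70, still need 168.0 mg).
Take 1 serving of broccoli: +113.0 mg vitamin C for $0.60 (total $2.30, still need 55.0 mg).
Take 0.6548 servings of strawberries: +55.0 mg vitamin C for $0.72 (total $3.02, still need 0.0 mg).
Filling from the cheapest source first is optimal under one linear minimum: $3.02.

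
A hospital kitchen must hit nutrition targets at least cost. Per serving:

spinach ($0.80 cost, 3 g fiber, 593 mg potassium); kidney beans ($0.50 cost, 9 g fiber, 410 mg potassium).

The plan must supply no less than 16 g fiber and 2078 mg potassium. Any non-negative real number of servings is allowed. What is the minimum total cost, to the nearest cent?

$2.53

For a min-cost LP with two ≥-constraints, a basic feasible solution has at most two positive variables.
spinach only: max(16/3, 2078/593) = 5.333 servings → $4.27.
kidney beans only: max(16/9, 2078/410) = 5.068 servings → $2.53.
spinach + kidney beans with both tight: 2.956 servings and 0.7923 servings → $2.76.
The minimum over all feasible corners is $2.53.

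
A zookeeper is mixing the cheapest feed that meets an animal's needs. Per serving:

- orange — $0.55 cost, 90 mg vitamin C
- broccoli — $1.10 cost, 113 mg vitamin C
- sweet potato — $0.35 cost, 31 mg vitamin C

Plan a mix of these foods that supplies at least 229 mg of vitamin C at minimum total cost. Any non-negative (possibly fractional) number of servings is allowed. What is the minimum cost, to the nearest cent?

Cost per mg of vitamin C: orange $0.0061, broccoli $0.0097, sweet potato $0.0113.
With no serving limits, use only orange: 229 mg / 90 mg = 2.544 servings × $0.55 = $1.40.

$1.40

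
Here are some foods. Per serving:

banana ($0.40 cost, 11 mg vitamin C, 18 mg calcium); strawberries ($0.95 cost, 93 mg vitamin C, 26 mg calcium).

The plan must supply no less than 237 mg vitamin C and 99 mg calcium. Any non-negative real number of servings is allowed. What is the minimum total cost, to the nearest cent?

With two linear requirements the optimum uses one or two foods; enumerate the corners.
banana only: max(237/11, 99/18) = 21.55 servings → $8.62.
strawberries only: max(237/93, 99/26) = 3.808 servings → $3.62.
banana + strawberries with both tight: 2.194 servings and 2.289 servings → $3.05.
Cheapest feasible corner: $3.05.

$3.05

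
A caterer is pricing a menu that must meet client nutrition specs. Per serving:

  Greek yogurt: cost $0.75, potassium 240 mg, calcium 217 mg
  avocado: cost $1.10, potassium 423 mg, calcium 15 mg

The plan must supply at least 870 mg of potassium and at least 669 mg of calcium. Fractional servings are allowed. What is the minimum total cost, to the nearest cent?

At the optimum either one food covers both requirements or two foods hit both targets exactly; no other combination can be cheaper.
Greek yogurt only: max(870/240, 669/217) = 3.625 servings → $2.72.
avocado only: max(870/423, 669/15) = 44.6 servings → $49.06.
Greek yogurt + avocado with both tight: 3.061 servings and 0.3201 servings → $2.65.
Cheapest feasible corner: $2.65.

$2.65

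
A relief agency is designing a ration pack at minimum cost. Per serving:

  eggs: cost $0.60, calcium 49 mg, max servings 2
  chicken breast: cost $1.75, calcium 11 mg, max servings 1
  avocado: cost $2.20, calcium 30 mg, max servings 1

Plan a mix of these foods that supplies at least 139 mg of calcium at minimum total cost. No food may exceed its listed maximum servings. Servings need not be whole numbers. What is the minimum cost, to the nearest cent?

$5.15

Cost per mg of calcium: eggs $0.0122, avocado $0.0733, chicken breast $0.1591.
Take 2 servings of eggs: +98.0 mg calcium for $1.20 (total $1.20, still need 41.0 mg).
Take 1 serving of avocado: +30.0 mg calcium for $2.20 (total $3.40, still need 11.0 mg).
Take 1 serving of chicken breast: +11.0 mg calcium for $1.75 (total $5.15, still need 0.0 mg).
Greedy by cheapest-per-mg is optimal for a single linear constraint, so the minimum cost is $5.15.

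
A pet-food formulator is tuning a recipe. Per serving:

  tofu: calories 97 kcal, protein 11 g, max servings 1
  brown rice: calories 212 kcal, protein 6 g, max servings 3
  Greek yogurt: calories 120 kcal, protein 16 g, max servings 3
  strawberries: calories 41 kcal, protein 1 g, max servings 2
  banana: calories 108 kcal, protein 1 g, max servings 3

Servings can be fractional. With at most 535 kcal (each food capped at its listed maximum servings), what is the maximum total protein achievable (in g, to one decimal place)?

61.2 g

Protein per kcal: Greek yogurt 0.1333, tofu 0.1134, brown rice 0.0283, strawberries 0.02439, banana 0.009259.
Take 3 servings of Greek yogurt: uses 360 kcal, +48.0 g protein (running total 48.0 g).
Take 1 serving of tofu: uses 97 kcal, +11.0 g protein (running total 59.0 g).
Take 0.3679 servings of brown rice: uses 78 kcal, +2.2 g protein (running total 61.2 g).
Filling greedily by protein-per-kcal is optimal for one linear limit, giving 61.2 g.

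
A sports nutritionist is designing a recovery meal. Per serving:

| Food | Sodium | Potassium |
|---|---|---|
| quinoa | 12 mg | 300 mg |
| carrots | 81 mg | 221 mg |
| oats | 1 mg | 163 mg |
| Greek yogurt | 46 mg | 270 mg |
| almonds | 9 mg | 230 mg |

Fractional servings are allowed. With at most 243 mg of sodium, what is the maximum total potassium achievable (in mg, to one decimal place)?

Potassium per mg sodium: oats 163, almonds 25.56, quinoa 25, Greek yogurt 5.87, carrots 2.728.
With no serving limits, spend the whole sodium allowance on oats: 243 mg / 1 mg × 163 mg = 39609.0 mg.

39609.0 mg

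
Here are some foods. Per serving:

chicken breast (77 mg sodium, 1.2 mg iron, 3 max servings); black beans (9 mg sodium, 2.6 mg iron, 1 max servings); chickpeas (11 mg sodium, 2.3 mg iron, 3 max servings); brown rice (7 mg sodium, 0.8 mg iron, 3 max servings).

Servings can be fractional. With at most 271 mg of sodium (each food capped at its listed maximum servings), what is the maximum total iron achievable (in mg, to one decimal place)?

15.1 mg

Iron per mg sodium: black beans 0.2889, chickpeas 0.2091, brown rice 0.1143, chicken breast 0.01558.
Take 1 serving of black beans: uses 9 mg sodium, +2.6 mg iron (running total 2.6 mg).
Take 3 servings of chickpeas: uses 33 mg sodium, +6.9 mg iron (running total 9.5 mg).
Take 3 servings of brown rice: uses 21 mg sodium, +2.4 mg iron (running total 11.9 mg).
Take 2.701 servings of chicken breast: uses 208 mg sodium, +3.2 mg iron (running total 15.1 mg).
Greedy by best ratio exhausts the sodium allowance optimally: 15.1 mg.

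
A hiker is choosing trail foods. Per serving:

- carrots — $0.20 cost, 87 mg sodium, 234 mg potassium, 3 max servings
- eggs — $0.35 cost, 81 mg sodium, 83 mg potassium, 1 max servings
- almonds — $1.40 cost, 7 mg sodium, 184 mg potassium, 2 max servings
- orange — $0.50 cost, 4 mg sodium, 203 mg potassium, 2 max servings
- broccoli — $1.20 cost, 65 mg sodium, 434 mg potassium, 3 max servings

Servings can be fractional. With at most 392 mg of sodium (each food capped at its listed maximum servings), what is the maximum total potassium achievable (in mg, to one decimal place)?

2546.7 mg

Potassium per mg sodium: orange 50.75, almonds 26.29, broccoli 6.677, carrots 2.69, eggs 1.025.
Take 2 servings of orange: uses 8 mg sodium, +406.0 mg potassium (running total 406.0 mg).
Take 2 servings of almonds: uses 14 mg sodium, +368.0 mg potassium (running total 774.0 mg).
Take 3 servings of broccoli: uses 195 mg sodium, +1302.0 mg potassium (running total 2076.0 mg).
Take 2.011 servings of carrots: uses 175 mg sodium, +470.7 mg potassium (running total 2546.7 mg).
Filling greedily by potassium-per-mg sodium is optimal for one linear limit, giving 2546.7 mg.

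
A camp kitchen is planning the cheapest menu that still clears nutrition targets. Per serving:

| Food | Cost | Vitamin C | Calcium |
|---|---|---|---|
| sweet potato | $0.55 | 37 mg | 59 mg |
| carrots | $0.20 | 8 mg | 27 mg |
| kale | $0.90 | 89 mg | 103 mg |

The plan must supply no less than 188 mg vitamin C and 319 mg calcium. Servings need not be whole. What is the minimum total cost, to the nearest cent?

Minimising a linear cost over {vitamin C ≥ 188, calcium ≥ 319, servings ≥ 0} — the optimum is at a vertex, using one or two foods.
sweet potato only: max(188/37, 319/59) = 5.407 servings → $2.97.
carrots only: max(188/8, 319/27) = 23.5 servings → $4.70.
kale only: max(188/89, 319/103) = 3.097 servings → $2.79.
sweet potato + carrots with both tight: 4.789 servings and 1.349 servings → $2.90.
sweet potato + kale: the both-tight solution has a negative serving — not a feasible corner.
carrots + kale with both tight: 5.717 servings and 1.598 servings → $2.58.
The minimum over all feasible corners is $2.58.

$2.58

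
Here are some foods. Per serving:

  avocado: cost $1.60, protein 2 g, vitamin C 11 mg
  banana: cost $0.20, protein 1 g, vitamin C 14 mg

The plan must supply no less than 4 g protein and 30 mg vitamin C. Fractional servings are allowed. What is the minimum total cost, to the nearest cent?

$0.80

At the optimum either one food covers both requirements or two foods hit both targets exactly; no other combination can be cheaper.
avocado only: max(4/2, 30/11) = 2.727 servings → $4.36.
banana only: max(4/1, 30/14) = 4 servings → $0.80.
avocado + banana with both tight: 1.529 servings and 0.9412 servings → $2.64.
Cheapest feasible corner: $0.80.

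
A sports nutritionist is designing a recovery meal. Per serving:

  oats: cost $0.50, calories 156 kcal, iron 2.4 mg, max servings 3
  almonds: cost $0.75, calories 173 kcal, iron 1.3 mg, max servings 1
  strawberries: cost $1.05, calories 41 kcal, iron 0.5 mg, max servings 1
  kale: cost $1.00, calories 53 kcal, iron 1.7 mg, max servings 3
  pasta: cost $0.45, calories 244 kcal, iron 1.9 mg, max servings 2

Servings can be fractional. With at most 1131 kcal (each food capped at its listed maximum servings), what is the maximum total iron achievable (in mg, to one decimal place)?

16.4 mg

Iron per kcal: kale 0.03208, oats 0.01538, strawberries 0.0122, pasta 0.007787, almonds 0.007514.
Take 3 servings of kale: uses 159 kcal, +5.1 mg iron (running total 5.1 mg).
Take 3 servings of oats: uses 468 kcal, +7.2 mg iron (running total 12.3 mg).
Take 1 serving of strawberries: uses 41 kcal, +0.5 mg iron (running total 12.8 mg).
Take 1.898 servings of pasta: uses 463 kcal, +3.6 mg iron (running total 16.4 mg).
Greedy by best ratio exhausts the calories allowance optimally: 16.4 mg.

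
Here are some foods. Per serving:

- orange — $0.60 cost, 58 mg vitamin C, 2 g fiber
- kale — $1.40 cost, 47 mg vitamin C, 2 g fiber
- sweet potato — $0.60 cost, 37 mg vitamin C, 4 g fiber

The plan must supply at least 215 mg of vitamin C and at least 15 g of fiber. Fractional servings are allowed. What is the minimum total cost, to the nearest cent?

With two linear requirements the optimum uses one or two foods; enumerate the corners.
orange only: max(215/58, 15/2) = 7.5 servings → $4.50.
kale only: max(215/47, 15/2) = 7.5 servings → $10.50.
sweet potato only: max(215/37, 15/4) = 5.811 servings → $3.49.
orange + kale with both targets exact would need a negative amount; discard.
orange + sweet potato with both tight: 1.93 servings and 2.785 servings → $2.83.
kale + sweet potato with both tight: 2.675 servings and 2.412 servings → $5.19.
So the least-cost plan costs $2.83.

$2.83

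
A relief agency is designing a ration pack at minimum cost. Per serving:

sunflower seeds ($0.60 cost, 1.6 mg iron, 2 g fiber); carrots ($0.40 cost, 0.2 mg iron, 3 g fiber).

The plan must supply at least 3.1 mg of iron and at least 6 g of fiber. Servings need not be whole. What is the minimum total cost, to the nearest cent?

Minimising a linear cost over {iron ≥ 3.1, fiber ≥ 6, servings ≥ 0} — the optimum is at a vertex, using one or two foods.
sunflower seeds only: max(3.1/1.6, 6/2) = 3 servings → $1.80.
carrots only: max(3.1/0.2, 6/3) = 15.5 servings → $6.20.
sunflower seeds + carrots with both tight: 1.841 servings and 0.7727 servings → $1.41.
Cheapest feasible corner: $1.41.

$1.41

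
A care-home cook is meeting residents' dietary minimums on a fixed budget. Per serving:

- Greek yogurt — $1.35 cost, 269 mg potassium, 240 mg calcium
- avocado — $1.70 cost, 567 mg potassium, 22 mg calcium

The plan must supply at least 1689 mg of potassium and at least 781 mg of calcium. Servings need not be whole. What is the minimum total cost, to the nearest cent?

$6.76

Check every corner: each single food scaled to meet both minima, and each pair solved so both constraints bind.
Greek yogurt only: max(1689/269, 781/240) = 6.279 servings → $8.48.
avocado only: max(1689/567, 781/22) = 35.5 servings → $60.35.
Greek yogurt + avocado with both tight: 3.117 servings and 1.5 servings → $6.76.
The minimum over all feasible corners is $6.76.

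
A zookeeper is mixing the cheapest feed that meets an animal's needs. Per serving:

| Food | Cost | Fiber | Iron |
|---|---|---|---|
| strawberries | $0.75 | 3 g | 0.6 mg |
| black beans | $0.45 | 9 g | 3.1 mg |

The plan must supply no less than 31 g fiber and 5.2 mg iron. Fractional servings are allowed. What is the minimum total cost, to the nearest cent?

An LP optimum is at a vertex; with two nutrient constraints at most two foods are used. Check each candidate.
strawberries only: max(31/3, 5.2/0.6) = 10.33 servings → $7.75.
black beans only: max(31/9, 5.2/3.1) = 3.444 servings → $1.55.
strawberries + black beans: the both-tight solution has a negative serving — not a feasible corner.
The minimum over all feasible corners is $1.55.

$1.55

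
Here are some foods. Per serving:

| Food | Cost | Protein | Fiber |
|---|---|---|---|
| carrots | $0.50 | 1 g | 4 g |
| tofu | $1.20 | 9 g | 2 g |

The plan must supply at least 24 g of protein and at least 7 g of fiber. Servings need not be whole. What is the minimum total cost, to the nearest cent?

A basic optimal solution has at most two foods positive. Try each food alone and each pair with both targets met exactly.
carrots only: max(24/1, 7/4) = 24 servings → $12.00.
tofu only: max(24/9, 7/2) = 3.5 servings → $4.20.
carrots + tofu with both tight: 0.4412 servings and 2.618 servings → $3.36.
Cheapest feasible corner: $3.36.

$3.36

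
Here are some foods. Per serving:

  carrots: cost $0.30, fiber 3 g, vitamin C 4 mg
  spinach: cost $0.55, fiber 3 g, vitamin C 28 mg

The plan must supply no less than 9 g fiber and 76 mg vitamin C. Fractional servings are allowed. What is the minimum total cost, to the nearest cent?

$1.57

The cheapest plan sits at a corner of the feasible region — with two constraints it uses at most two foods.
carrots only: max(9/3, 76/4) = 19 servings → $5.70.
spinach only: max(9/3, 76/28) = 3 servings → $1.65.
carrots + spinach with both tight: 0.3333 servings and 2.667 servings → $1.57.
The minimum over all feasible corners is $1.57.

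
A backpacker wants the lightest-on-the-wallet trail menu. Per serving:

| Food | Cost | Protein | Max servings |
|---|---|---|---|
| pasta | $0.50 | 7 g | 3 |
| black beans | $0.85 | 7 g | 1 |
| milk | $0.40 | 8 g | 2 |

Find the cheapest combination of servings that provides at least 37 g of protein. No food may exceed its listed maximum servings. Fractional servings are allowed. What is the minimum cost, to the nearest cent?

$2.30

Cost per g of protein: milk $0.0500, pasta $0.0714, black beans $0.1214.
Take 2 servings of milk: +16.0 g protein for $0.80 (total $0.80, still need 21.0 g).
Take 3 servings of pasta: +21.0 g protein for $1.50 (total $2.30, still need 0.0 g).
Greedy by cheapest-per-g is optimal for a single linear constraint, so the minimum cost is $2.30.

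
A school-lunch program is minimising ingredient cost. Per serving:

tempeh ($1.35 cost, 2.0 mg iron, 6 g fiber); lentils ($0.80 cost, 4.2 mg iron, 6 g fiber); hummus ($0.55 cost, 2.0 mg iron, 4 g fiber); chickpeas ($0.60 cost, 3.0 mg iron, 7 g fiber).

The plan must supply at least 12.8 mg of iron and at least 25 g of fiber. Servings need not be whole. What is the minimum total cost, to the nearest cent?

$2.51

A basic optimal solution has at most two foods positive. Try each food alone and each pair with both targets met exactly.
tempeh only: max(12.8/2.0, 25/6) = 6.4 servings → $8.64.
lentils only: max(12.8/4.2, 25/6) = 4.167 servings → $3.33.
hummus only: max(12.8/2.0, 25/4) = 6.4 servings → $3.52.
chickpeas only: max(12.8/3.0, 25/7) = 4.267 servings → $2.56.
tempeh + lentils with both tight: 2.136 servings and 2.03 servings → $4.51.
tempeh + hummus: intersection lies outside the first quadrant.
tempeh + chickpeas: intersection lies outside the first quadrant.
lentils + hummus with both tight: 0.25 servings and 5.875 servings → $3.43.
lentils + chickpeas with both tight: 1.281 servings and 2.474 servings → $2.51.
hummus + chickpeas: the both-tight solution has a negative serving — not a feasible corner.
Cheapest feasible corner: $2.51.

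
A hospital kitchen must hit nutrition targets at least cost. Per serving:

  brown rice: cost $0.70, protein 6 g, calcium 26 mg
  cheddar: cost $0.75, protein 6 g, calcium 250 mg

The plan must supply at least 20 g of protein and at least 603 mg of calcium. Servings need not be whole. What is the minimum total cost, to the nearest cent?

$2.45

The cheapest plan sits at a corner of the feasible region — with two constraints it uses at most two foods.
brown rice only: max(20/6, 603/26) = 23.19 servings → $16.23.
cheddar only: max(20/6, 603/250) = 3.333 servings → $2.50.
brown rice + cheddar with both tight: 1.028 servings and 2.305 servings → $2.45.
The minimum over all feasible corners is $2.45.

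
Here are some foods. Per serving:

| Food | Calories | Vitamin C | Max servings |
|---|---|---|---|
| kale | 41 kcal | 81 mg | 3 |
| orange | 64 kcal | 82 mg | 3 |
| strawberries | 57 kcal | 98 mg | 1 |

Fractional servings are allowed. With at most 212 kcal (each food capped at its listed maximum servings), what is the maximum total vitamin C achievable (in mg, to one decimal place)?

Vitamin C per kcal: kale 1.976, strawberries 1.719, orange 1.281.
Take 3 servings of kale: uses 123 kcal, +243.0 mg vitamin C (running total 243.0 mg).
Take 1 serving of strawberries: uses 57 kcal, +98.0 mg vitamin C (running total 341.0 mg).
Take 0.5 servings of orange: uses 32 kcal, +41.0 mg vitamin C (running total 382.0 mg).
Filling greedily by vitamin C-per-kcal is optimal for one linear limit, giving 382.0 mg.

382.0 mg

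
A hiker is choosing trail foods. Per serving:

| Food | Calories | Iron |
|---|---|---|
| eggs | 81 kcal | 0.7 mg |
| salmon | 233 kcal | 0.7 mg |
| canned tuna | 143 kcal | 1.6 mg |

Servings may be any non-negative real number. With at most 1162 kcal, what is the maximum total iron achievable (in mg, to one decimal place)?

13.0 mg

Iron per kcal: canned tuna 0.01119, eggs 0.008642, salmon 0.003004.
With no serving limits, spend the whole calories allowance on canned tuna: 1162 kcal / 143 kcal × 1.6 mg = 13.0 mg.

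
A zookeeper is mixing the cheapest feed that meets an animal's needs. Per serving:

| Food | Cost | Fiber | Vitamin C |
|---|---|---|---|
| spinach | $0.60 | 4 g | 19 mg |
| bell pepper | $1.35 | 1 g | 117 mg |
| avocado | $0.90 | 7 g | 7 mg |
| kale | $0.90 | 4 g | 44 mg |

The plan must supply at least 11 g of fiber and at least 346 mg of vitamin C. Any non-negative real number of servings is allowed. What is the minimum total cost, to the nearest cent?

The cheapest plan sits at a corner of the feasible region — with two constraints it uses at most two foods.
spinach only: max(11/4, 346/19) = 18.21 servings → $10.93.
bell pepper only: max(11/1, 346/117) = 11 servings → $14.85.
avocado only: max(11/7, 346/7) = 49.43 servings → $44.49.
kale only: max(11/4, 346/44) = 7.864 servings → $7.08.
spinach + bell pepper with both tight: 2.096 servings and 2.617 servings → $4.79.
spinach + avocado: the both-tight solution has a negative serving — not a feasible corner.
spinach + kale: the both-tight solution has a negative serving — not a feasible corner.
bell pepper + avocado with both tight: 2.888 servings and 1.159 servings → $4.94.
bell pepper + kale with both tight: 2.123 servings and 2.219 servings → $4.86.
avocado + kale: the both-tight solution has a negative serving — not a feasible corner.
Cheapest feasible corner: $4.79.

$4.79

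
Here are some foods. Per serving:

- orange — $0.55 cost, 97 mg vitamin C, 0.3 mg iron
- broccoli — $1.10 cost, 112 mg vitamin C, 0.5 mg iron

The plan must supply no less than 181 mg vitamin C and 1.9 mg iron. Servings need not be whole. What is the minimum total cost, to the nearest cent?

Check every corner: each single food scaled to meet both minima, and each pair solved so both constraints bind.
orange only: max(181/97, 1.9/0.3) = 6.333 servings → $3.48.
broccoli only: max(181/112, 1.9/0.5) = 3.8 servings → $4.18.
orange + broccoli with both targets exact would need a negative amount; discard.
Cheapest feasible corner: $3.48.

$3.48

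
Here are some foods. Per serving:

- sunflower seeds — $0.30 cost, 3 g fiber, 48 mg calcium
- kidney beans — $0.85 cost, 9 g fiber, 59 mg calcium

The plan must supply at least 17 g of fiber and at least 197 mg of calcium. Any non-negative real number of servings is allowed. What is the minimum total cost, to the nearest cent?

For a min-cost LP with two ≥-constraints, a basic feasible solution has at most two positive variables.
sunflower seeds only: max(17/3, 197/48) = 5.667 servings → $1.70.
kidney beans only: max(17/9, 197/59) = 3.339 servings → $2.84.
sunflower seeds + kidney beans with both tight: 3.02 servings and 0.8824 servings → $1.66.
Cheapest feasible corner: $1.66.

$1.66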